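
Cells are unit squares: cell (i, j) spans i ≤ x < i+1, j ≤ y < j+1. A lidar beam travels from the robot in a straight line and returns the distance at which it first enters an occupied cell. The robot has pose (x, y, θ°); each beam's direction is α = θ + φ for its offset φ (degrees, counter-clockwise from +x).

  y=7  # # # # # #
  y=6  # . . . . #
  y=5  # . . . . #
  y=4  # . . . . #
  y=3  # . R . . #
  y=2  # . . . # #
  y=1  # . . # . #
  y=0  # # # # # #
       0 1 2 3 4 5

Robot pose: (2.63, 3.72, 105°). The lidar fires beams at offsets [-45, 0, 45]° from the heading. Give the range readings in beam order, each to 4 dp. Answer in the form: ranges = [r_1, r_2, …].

beam 1: φ=-45°, α=60°
  direction (0.5000, 0.8660); cell (2,3); t to first gridline: x 0.7400, y 0.3233 (then +2.0000 / +1.1547)
    (2,4) via y @ 0.3233
    (3,4) via x @ 0.7400
    (3,5) via y @ 1.4780
    (3,6) via y @ 2.6327
    (4,6) via x @ 2.7400
    (4,7) via y @ 3.7874  # hit
  → r_1 = 3.7874
beam 2: φ=0°, α=105°
  direction (-0.2588, 0.9659); cell (2,3); t to first gridline: x 2.4341, y 0.2899 (then +3.8637 / +1.0353)
    (2,4) via y @ 0.2899
    (2,5) via y @ 1.3252
    (2,6) via y @ 2.3604
    (1,6) via x @ 2.4341
    (1,7) via y @ 3.3957  # hit
  → r_2 = 3.3957
beam 3: φ=45°, α=150°
  direction (-0.8660, 0.5000); cell (2,3); t to first gridline: x 0.7275, y 0.5600 (then +1.1547 / +2.0000)
    (2,4) via y @ 0.5600
    (1,4) via x @ 0.7275
    (0,4) via x @ 1.8822  # hit
  → r_3 = 1.8822

ranges = [3.7874, 3.3957, 1.8822]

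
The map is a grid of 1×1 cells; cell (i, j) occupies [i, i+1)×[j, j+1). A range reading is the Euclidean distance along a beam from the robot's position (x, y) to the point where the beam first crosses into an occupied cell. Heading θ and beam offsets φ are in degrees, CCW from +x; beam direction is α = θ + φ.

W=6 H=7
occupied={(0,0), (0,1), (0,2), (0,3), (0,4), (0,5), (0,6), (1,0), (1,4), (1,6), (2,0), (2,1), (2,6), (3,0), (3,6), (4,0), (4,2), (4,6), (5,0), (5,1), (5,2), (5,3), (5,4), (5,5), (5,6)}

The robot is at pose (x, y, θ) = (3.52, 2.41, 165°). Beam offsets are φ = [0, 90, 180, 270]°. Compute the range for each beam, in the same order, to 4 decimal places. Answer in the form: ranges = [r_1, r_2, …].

beam 1: φ=0°, α=165°
  d=(-0.9659,0.2588)  start (3,2)  tX=0.5383 tY=2.2796  stride 1/|dx|=1.0353 1/|dy|=3.8637
    cross x-line → (2,2), t=0.5383
    cross x-line → (1,2), t=1.5736
    cross y-line → (1,3), t=2.2796
    cross x-line → (0,3), t=2.6089 (wall)
  → r_1 = 2.6089
beam 2: φ=90°, α=255°
  d=(-0.2588,-0.9659)  start (3,2)  tX=2.0091 tY=0.4245  stride 1/|dx|=3.8637 1/|dy|=1.0353
    cross y-line → (3,1), t=0.4245
    cross y-line → (3,0), t=1.4597 (wall)
  → r_2 = 1.4597
beam 3: φ=180°, α=345°
  d=(0.9659,-0.2588)  start (3,2)  tX=0.4969 tY=1.5841  stride 1/|dx|=1.0353 1/|dy|=3.8637
    cross x-line → (4,2), t=0.4969 (wall)
  → r_3 = 0.4969
beam 4: φ=270°, α=75°
  d=(0.2588,0.9659)  start (3,2)  tX=1.8546 tY=0.6108  stride 1/|dx|=3.8637 1/|dy|=1.0353
    cross y-line → (3,3), t=0.6108
    cross y-line → (3,4), t=1.6461
    cross x-line → (4,4), t=1.8546
    cross y-line → (4,5), t=2.6814
    cross y-line → (4,6), t=3.7166 (wall)
  → r_4 = 3.7166

ranges = [2.6089, 1.4597, 0.4969, 3.7166]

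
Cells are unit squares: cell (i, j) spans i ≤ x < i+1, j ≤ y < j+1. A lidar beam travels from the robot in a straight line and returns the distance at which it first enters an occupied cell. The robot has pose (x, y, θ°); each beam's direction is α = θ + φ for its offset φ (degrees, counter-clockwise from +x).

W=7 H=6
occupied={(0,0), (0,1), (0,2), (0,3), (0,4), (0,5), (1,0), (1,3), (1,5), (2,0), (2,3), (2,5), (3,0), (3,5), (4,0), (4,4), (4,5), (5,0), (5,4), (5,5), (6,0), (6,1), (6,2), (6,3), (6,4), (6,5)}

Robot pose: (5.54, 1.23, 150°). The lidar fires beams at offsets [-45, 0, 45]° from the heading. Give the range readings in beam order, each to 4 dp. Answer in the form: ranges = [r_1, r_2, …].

beam 1: φ=-45°, α=105°
  d=(-0.2588,0.9659)  start (5,1)  tX=2.0864 tY=0.7972  stride 1/|dx|=3.8637 1/|dy|=1.0353
    cross y-line → (5,2), t=0.7972
    cross y-line → (5,3), t=1.8324
    cross x-line → (4,3), t=2.0864
    cross y-line → (4,4), t=2.8677 (wall)
  → r_1 = 2.8677
beam 2: φ=0°, α=150°
  d=(-0.8660,0.5000)  start (5,1)  tX=0.6235 tY=1.5400  stride 1/|dx|=1.1547 1/|dy|=2.0000
    cross x-line → (4,1), t=0.6235
    cross y-line → (4,2), t=1.5400
    cross x-line → (3,2), t=1.7782
    cross x-line → (2,2), t=2.9329
    cross y-line → (2,3), t=3.5400 (wall)
  → r_2 = 3.5400
beam 3: φ=45°, α=195°
  d=(-0.9659,-0.2588)  start (5,1)  tX=0.5590 tY=0.8887  stride 1/|dx|=1.0353 1/|dy|=3.8637
    cross x-line → (4,1), t=0.5590
    cross y-line → (4,0), t=0.8887 (wall)
  → r_3 = 0.8887

ranges = [2.8677, 3.5400, 0.8887]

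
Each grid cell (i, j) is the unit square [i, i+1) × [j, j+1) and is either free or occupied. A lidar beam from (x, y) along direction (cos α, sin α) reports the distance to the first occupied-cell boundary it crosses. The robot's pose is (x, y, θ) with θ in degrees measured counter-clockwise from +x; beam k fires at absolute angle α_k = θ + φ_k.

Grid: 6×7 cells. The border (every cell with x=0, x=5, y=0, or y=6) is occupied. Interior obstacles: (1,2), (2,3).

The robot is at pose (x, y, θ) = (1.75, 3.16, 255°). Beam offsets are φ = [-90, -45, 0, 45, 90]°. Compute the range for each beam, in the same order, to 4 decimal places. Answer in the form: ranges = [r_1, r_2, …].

ranges = [0.7765, 0.3200, 0.1656, 0.1848, 0.2588]

beam 1: φ=-90°, α=165°
  cosα=-0.9659 sinα=0.2588 | (1,3) | tMaxX 0.7765 tMaxY 3.2455 | tΔX 1.0353 tΔY 3.8637
    t=0.7765 [x] (0,3) — stop
  → r_1 = 0.7765
beam 2: φ=-45°, α=210°
  cosα=-0.8660 sinα=-0.5000 | (1,3) | tMaxX 0.8660 tMaxY 0.3200 | tΔX 1.1547 tΔY 2.0000
    t=0.3200 [y] (1,2) — stop
  → r_2 = 0.3200
beam 3: φ=0°, α=255°
  cosα=-0.2588 sinα=-0.9659 | (1,3) | tMaxX 2.8978 tMaxY 0.1656 | tΔX 3.8637 tΔY 1.0353
    t=0.1656 [y] (1,2) — stop
  → r_3 = 0.1656
beam 4: φ=45°, α=300°
  cosα=0.5000 sinα=-0.8660 | (1,3) | tMaxX 0.5000 tMaxY 0.1848 | tΔX 2.0000 tΔY 1.1547
    t=0.1848 [y] (1,2) — stop
  → r_4 = 0.1848
beam 5: φ=90°, α=345°
  cosα=0.9659 sinα=-0.2588 | (1,3) | tMaxX 0.2588 tMaxY 0.6182 | tΔX 1.0353 tΔY 3.8637
    t=0.2588 [x] (2,3) — stop
  → r_5 = 0.2588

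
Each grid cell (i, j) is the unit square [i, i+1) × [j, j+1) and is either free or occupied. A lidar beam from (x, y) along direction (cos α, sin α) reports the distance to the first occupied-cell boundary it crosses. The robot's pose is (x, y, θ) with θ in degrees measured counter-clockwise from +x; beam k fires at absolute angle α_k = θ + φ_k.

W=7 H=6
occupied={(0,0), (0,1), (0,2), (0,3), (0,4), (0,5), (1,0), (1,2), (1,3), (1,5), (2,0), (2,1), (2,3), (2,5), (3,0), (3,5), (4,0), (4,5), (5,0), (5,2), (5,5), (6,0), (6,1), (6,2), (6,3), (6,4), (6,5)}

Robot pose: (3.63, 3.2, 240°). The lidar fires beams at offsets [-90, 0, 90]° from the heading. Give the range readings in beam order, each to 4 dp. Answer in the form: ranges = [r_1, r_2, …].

beam 1: φ=-90°, α=150°
  dir = (cos 150°, sin 150°) = (-0.8660, 0.5000); from cell (3,3)
  next x-line at t=0.7275, next y-line at t=1.6000; Δt_x=1.1547, Δt_y=2.0000
    x: enter (2,3) at t=0.7275 ← occupied
  → r_1 = 0.7275
beam 2: φ=0°, α=240°
  dir = (cos 240°, sin 240°) = (-0.5000, -0.8660); from cell (3,3)
  next x-line at t=1.2600, next y-line at t=0.2309; Δt_x=2.0000, Δt_y=1.1547
    y: enter (3,2) at t=0.2309
    x: enter (2,2) at t=1.2600
    y: enter (2,1) at t=1.3856 ← occupied
  → r_2 = 1.3856
beam 3: φ=90°, α=330°
  dir = (cos 330°, sin 330°) = (0.8660, -0.5000); from cell (3,3)
  next x-line at t=0.4272, next y-line at t=0.4000; Δt_x=1.1547, Δt_y=2.0000
    y: enter (3,2) at t=0.4000
    x: enter (4,2) at t=0.4272
    x: enter (5,2) at t=1.5819 ← occupied
  → r_3 = 1.5819

ranges = [0.7275, 1.3856, 1.5819]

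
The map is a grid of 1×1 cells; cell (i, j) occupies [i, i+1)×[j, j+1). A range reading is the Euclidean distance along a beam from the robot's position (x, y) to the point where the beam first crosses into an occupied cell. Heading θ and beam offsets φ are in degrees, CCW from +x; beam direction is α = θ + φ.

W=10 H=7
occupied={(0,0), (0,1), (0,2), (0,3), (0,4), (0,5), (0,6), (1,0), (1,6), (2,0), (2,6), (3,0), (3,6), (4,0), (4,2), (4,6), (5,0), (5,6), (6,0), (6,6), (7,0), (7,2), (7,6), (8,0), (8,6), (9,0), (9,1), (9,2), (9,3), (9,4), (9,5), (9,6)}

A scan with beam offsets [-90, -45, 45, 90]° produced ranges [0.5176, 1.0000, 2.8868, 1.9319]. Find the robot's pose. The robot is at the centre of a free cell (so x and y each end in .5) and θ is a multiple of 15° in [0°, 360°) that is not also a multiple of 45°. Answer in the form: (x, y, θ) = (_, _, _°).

Enumerate (i+0.5, j+0.5, θ) over the 38 free cells and 16 admissible headings. For each, cast all 4 beams and compare to the given ranges.
  (6.5, 3.5, 120°): beam 1 = 2.8868 ≠ 0.5176 ✗
  (3.5, 3.5, 210°): beam 1 = 2.8868 ≠ 0.5176 ✗
  (1.5, 3.5, 30°): beam 1 = 2.8868 ≠ 0.5176 ✗
  (3.5, 3.5, 120°): beam 1 = 5.0000 ≠ 0.5176 ✗
  …
  (8.5, 5.5, 195°): r_1=0.5176, r_2=1.0000, r_3=2.8868, r_4=1.9319 — all match ✓
Only this pose fits every beam.

(x, y, θ) = (8.5, 5.5, 195°)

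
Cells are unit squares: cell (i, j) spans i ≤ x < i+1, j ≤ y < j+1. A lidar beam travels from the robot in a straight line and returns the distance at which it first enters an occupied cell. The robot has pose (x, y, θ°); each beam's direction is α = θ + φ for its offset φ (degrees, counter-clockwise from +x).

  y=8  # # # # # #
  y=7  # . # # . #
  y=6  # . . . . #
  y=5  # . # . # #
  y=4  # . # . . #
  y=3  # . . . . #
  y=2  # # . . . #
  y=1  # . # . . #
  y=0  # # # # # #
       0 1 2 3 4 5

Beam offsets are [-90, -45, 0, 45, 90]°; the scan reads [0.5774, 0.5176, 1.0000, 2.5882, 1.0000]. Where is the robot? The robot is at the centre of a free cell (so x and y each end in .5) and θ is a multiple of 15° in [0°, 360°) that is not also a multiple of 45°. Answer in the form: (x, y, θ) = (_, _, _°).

(x, y, θ) = (3.5, 6.5, 150°)

The pose lattice has 21·16 = 336 candidates. Test each by forward raycasting.
  (4.5, 6.5, 105°): beam 1 = 0.5176 ≠ 0.5774 ✗
  (1.5, 5.5, 330°): beam 1 = 1.0000 ≠ 0.5774 ✗
  (4.5, 4.5, 300°): beam 1 = 3.0000 ≠ 0.5774 ✗
  (4.5, 4.5, 240°): beam 1 = 1.7321 ≠ 0.5774 ✗
  …
  (3.5, 6.5, 150°): r_1=0.5774, r_2=0.5176, r_3=1.0000, r_4=2.5882, r_5=1.0000 — all match ✓
Unique over the lattice → pose = (3.5, 6.5, 150°).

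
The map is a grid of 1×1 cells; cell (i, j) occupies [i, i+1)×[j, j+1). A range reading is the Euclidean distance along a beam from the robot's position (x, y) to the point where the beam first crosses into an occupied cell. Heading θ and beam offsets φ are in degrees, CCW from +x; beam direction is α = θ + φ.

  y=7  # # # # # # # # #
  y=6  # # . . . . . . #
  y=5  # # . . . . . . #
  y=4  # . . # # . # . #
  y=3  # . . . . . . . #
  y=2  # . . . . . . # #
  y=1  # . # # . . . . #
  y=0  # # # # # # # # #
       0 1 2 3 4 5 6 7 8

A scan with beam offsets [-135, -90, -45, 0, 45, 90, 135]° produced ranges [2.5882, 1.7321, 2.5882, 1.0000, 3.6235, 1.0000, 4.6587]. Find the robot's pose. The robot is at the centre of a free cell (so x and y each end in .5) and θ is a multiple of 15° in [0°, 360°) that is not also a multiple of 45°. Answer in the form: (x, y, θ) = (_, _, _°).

Enumerate (i+0.5, j+0.5, θ) over the 34 free cells and 16 admissible headings. For each, cast all 7 beams and compare to the given ranges.
  (4.5, 6.5, 105°): beam 1 = 4.0415 ≠ 2.5882 ✗
  (7.5, 4.5, 30°): beam 1 = 1.5529 ≠ 2.5882 ✗
  (5.5, 2.5, 120°): beam 1 = 1.5529 ≠ 2.5882 ✗
  …
  (5.5, 3.5, 60°): r_1=2.5882, r_2=1.7321, r_3=2.5882, r_4=1.0000, r_5=3.6235, r_6=1.0000, r_7=4.6587 — all match ✓
Unique over the lattice → pose = (5.5, 3.5, 60°).

(x, y, θ) = (5.5, 3.5, 60°)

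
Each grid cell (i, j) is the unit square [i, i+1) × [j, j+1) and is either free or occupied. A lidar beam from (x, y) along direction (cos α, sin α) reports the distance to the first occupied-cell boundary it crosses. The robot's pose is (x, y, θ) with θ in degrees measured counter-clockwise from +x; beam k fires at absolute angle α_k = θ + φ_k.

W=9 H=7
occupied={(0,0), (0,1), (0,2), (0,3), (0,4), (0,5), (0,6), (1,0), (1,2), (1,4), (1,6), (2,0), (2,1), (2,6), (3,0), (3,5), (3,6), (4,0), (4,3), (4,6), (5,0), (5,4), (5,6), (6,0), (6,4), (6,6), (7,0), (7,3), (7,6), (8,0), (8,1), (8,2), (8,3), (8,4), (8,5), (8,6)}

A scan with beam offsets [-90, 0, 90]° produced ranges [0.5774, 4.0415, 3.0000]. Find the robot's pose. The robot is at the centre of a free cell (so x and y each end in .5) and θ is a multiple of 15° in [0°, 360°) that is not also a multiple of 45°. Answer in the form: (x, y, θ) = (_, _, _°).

(x, y, θ) = (3.5, 1.5, 30°)

Enumerate (i+0.5, j+0.5, θ) over the 27 free cells and 16 admissible headings. For each, cast all 3 beams and compare to the given ranges.
  (6.5, 2.5, 240°): beam 1 = 1.7321 ≠ 0.5774 ✗
  (6.5, 2.5, 105°): beam 1 = 1.5529 ≠ 0.5774 ✗
  (6.5, 5.5, 240°): beam 1 = 1.0000 ≠ 0.5774 ✗
  (4.5, 5.5, 210°): beam 2 = 0.5774 ≠ 4.0415 ✗
  (1.5, 5.5, 15°): beam 1 = 0.5176 ≠ 0.5774 ✗
  …
  (3.5, 1.5, 30°): r_1=0.5774, r_2=4.0415, r_3=3.0000 — all match ✓
No second candidate reproduces the full scan.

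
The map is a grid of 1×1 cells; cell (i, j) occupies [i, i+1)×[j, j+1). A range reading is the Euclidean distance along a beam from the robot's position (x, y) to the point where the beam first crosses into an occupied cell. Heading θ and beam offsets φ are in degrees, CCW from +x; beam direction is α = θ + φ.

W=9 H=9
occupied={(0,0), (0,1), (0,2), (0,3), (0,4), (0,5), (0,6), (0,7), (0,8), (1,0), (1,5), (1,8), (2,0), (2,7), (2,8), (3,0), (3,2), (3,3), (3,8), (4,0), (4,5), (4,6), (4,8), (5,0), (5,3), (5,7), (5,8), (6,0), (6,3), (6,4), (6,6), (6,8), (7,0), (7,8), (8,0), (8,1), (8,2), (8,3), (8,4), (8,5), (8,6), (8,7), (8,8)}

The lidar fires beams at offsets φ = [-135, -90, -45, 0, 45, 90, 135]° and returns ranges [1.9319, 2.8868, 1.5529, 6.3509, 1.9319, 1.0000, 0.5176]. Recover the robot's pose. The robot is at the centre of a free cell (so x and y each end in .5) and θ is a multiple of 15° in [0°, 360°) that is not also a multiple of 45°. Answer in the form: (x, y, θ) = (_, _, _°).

(x, y, θ) = (5.5, 1.5, 120°)

Enumerate (i+0.5, j+0.5, θ) over the 38 free cells and 16 admissible headings. For each, cast all 7 beams and compare to the given ranges.
  (2.5, 4.5, 330°): beam 1 = 1.5529 ≠ 1.9319 ✗
  (2.5, 1.5, 60°): beam 1 = 0.5176 ≠ 1.9319 ✗
  (2.5, 5.5, 15°): beam 1 = 3.0000 ≠ 1.9319 ✗
  (3.5, 5.5, 120°): beam 1 = 0.5176 ≠ 1.9319 ✗
  (5.5, 1.5, 15°): beam 1 = 0.5774 ≠ 1.9319 ✗
  …
  (5.5, 1.5, 120°): r_1=1.9319, r_2=2.8868, r_3=1.5529, r_4=6.3509, r_5=1.9319, r_6=1.0000, r_7=0.5176 — all match ✓
No second candidate reproduces the full scan.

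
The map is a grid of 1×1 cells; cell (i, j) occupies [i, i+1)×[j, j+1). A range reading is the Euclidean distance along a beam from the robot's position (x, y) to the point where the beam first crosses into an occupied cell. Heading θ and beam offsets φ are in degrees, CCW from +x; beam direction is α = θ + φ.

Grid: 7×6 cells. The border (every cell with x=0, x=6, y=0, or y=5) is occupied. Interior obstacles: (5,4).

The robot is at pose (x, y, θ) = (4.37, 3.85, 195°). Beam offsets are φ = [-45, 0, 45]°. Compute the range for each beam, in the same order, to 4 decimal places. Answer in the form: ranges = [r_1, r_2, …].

ranges = [2.3000, 3.4889, 3.2909]

beam 1: φ=-45°, α=150°
  d=(-0.8660,0.5000)  start (4,3)  tX=0.4272 tY=0.3000  stride 1/|dx|=1.1547 1/|dy|=2.0000
    cross y-line → (4,4), t=0.3000
    cross x-line → (3,4), t=0.4272
    cross x-line → (2,4), t=1.5819
    cross y-line → (2,5), t=2.3000 (wall)
  → r_1 = 2.3000
beam 2: φ=0°, α=195°
  d=(-0.9659,-0.2588)  start (4,3)  tX=0.3831 tY=3.2841  stride 1/|dx|=1.0353 1/|dy|=3.8637
    cross x-line → (3,3), t=0.3831
    cross x-line → (2,3), t=1.4183
    cross x-line → (1,3), t=2.4536
    cross y-line → (1,2), t=3.2841
    cross x-line → (0,2), t=3.4889 (wall)
  → r_2 = 3.4889
beam 3: φ=45°, α=240°
  d=(-0.5000,-0.8660)  start (4,3)  tX=0.7400 tY=0.9815  stride 1/|dx|=2.0000 1/|dy|=1.1547
    cross x-line → (3,3), t=0.7400
    cross y-line → (3,2), t=0.9815
    cross y-line → (3,1), t=2.1362
    cross x-line → (2,1), t=2.7400
    cross y-line → (2,0), t=3.2909 (wall)
  → r_3 = 3.2909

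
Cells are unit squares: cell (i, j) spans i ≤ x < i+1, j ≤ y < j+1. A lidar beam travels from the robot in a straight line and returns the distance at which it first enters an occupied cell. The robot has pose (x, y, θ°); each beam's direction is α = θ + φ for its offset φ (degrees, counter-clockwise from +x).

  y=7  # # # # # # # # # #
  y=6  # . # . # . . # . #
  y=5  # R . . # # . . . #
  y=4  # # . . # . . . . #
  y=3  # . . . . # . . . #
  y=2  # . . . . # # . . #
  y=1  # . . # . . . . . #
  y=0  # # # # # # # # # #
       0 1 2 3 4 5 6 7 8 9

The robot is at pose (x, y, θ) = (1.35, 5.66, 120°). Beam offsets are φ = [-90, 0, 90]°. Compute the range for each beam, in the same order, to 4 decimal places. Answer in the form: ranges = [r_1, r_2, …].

beam 1: φ=-90°, α=30°
  d=(0.8660,0.5000)  start (1,5)  tX=0.7506 tY=0.6800  stride 1/|dx|=1.1547 1/|dy|=2.0000
    cross y-line → (1,6), t=0.6800
    cross x-line → (2,6), t=0.7506 (wall)
  → r_1 = 0.7506
beam 2: φ=0°, α=120°
  d=(-0.5000,0.8660)  start (1,5)  tX=0.7000 tY=0.3926  stride 1/|dx|=2.0000 1/|dy|=1.1547
    cross y-line → (1,6), t=0.3926
    cross x-line → (0,6), t=0.7000 (wall)
  → r_2 = 0.7000
beam 3: φ=90°, α=210°
  d=(-0.8660,-0.5000)  start (1,5)  tX=0.4041 tY=1.3200  stride 1/|dx|=1.1547 1/|dy|=2.0000
    cross x-line → (0,5), t=0.4041 (wall)
  → r_3 = 0.4041

ranges = [0.7506, 0.7000, 0.4041]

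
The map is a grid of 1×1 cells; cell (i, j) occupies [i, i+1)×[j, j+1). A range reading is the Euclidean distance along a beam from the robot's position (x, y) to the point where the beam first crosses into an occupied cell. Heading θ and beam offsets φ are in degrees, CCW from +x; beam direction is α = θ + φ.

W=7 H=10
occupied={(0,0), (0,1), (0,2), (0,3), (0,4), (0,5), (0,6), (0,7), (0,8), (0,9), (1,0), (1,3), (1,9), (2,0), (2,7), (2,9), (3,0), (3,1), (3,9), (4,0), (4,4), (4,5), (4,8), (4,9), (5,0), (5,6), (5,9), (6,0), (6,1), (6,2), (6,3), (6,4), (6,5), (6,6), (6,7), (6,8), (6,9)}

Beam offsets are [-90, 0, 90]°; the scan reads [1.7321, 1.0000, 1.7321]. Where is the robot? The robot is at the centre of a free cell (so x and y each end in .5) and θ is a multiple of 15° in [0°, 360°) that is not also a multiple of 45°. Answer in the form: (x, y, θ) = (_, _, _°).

(x, y, θ) = (3.5, 7.5, 30°)

Enumerate (i+0.5, j+0.5, θ) over the 33 free cells and 16 admissible headings. For each, cast all 3 beams and compare to the given ranges.
  (3.5, 7.5, 75°): beam 1 = 1.9319 ≠ 1.7321 ✗
  (5.5, 5.5, 165°): beam 1 = 0.5176 ≠ 1.7321 ✗
  (4.5, 3.5, 285°): beam 1 = 3.6235 ≠ 1.7321 ✗
  (2.5, 8.5, 105°): beam 1 = 1.5529 ≠ 1.7321 ✗
  …
  (3.5, 7.5, 30°): r_1=1.7321, r_2=1.0000, r_3=1.7321 — all match ✓
No second candidate reproduces the full scan.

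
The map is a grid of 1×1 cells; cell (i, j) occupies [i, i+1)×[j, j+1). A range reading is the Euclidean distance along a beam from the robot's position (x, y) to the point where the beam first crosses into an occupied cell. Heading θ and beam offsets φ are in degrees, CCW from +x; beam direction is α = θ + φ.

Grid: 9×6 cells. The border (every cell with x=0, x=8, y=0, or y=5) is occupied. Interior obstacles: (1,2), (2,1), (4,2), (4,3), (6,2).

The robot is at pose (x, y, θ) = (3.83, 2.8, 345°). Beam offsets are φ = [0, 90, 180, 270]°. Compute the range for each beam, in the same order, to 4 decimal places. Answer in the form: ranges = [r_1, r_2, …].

ranges = [0.1760, 0.6568, 2.9298, 1.8635]

beam 1: φ=0°, α=345°
  cosα=0.9659 sinα=-0.2588 | (3,2) | tMaxX 0.1760 tMaxY 3.0910 | tΔX 1.0353 tΔY 3.8637
    t=0.1760 [x] (4,2) — stop
  → r_1 = 0.1760
beam 2: φ=90°, α=75°
  cosα=0.2588 sinα=0.9659 | (3,2) | tMaxX 0.6568 tMaxY 0.2071 | tΔX 3.8637 tΔY 1.0353
    t=0.2071 [y] (3,3)
    t=0.6568 [x] (4,3) — stop
  → r_2 = 0.6568
beam 3: φ=180°, α=165°
  cosα=-0.9659 sinα=0.2588 | (3,2) | tMaxX 0.8593 tMaxY 0.7727 | tΔX 1.0353 tΔY 3.8637
    t=0.7727 [y] (3,3)
    t=0.8593 [x] (2,3)
    t=1.8946 [x] (1,3)
    t=2.9298 [x] (0,3) — stop
  → r_3 = 2.9298
beam 4: φ=270°, α=255°
  cosα=-0.2588 sinα=-0.9659 | (3,2) | tMaxX 3.2069 tMaxY 0.8282 | tΔX 3.8637 tΔY 1.0353
    t=0.8282 [y] (3,1)
    t=1.8635 [y] (3,0) — stop
  → r_4 = 1.8635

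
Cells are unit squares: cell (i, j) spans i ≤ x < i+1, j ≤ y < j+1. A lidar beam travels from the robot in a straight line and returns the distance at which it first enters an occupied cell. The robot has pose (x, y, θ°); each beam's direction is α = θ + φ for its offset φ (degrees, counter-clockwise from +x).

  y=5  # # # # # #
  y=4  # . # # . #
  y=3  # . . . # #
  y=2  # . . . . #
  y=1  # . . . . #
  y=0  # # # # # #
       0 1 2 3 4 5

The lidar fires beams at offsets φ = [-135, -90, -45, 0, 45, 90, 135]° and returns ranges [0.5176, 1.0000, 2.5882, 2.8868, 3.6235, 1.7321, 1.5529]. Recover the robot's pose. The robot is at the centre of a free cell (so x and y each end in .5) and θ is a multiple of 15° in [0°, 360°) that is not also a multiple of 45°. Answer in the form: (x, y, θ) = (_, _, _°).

(x, y, θ) = (2.5, 1.5, 60°)

Enumerate (i+0.5, j+0.5, θ) over the 13 free cells and 16 admissible headings. For each, cast all 7 beams and compare to the given ranges.
  (4.5, 2.5, 345°): beam 1 = 3.0000 ≠ 0.5176 ✗
  (4.5, 2.5, 165°): beam 1 = 0.5774 ≠ 0.5176 ✗
  (4.5, 2.5, 60°): beam 1 = 1.5529 ≠ 0.5176 ✗
  …
  (2.5, 1.5, 60°): r_1=0.5176, r_2=1.0000, r_3=2.5882, r_4=2.8868, r_5=3.6235, r_6=1.7321, r_7=1.5529 — all match ✓
Only this pose fits every beam.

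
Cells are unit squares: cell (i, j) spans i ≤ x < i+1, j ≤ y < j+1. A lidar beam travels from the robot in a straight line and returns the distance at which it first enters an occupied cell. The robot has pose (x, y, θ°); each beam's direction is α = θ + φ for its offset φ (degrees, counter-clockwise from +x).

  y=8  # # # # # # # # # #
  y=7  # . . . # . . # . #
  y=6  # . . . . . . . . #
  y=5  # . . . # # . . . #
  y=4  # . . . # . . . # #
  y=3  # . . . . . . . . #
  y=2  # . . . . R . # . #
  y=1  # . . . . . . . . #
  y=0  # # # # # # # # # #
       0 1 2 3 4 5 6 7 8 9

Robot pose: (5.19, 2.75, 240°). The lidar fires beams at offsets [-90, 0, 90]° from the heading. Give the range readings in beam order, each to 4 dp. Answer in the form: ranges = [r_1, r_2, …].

ranges = [4.8382, 2.0207, 3.5000]

beam 1: φ=-90°, α=150°
  direction (-0.8660, 0.5000); cell (5,2); t to first gridline: x 0.2194, y 0.5000 (then +1.1547 / +2.0000)
    (4,2) via x @ 0.2194
    (4,3) via y @ 0.5000
    (3,3) via x @ 1.3741
    (3,4) via y @ 2.5000
    (2,4) via x @ 2.5288
    (1,4) via x @ 3.6835
    (1,5) via y @ 4.5000
    (0,5) via x @ 4.8382  # hit
  → r_1 = 4.8382
beam 2: φ=0°, α=240°
  direction (-0.5000, -0.8660); cell (5,2); t to first gridline: x 0.3800, y 0.8660 (then +2.0000 / +1.1547)
    (4,2) via x @ 0.3800
    (4,1) via y @ 0.8660
    (4,0) via y @ 2.0207  # hit
  → r_2 = 2.0207
beam 3: φ=90°, α=330°
  direction (0.8660, -0.5000); cell (5,2); t to first gridline: x 0.9353, y 1.5000 (then +1.1547 / +2.0000)
    (6,2) via x @ 0.9353
    (6,1) via y @ 1.5000
    (7,1) via x @ 2.0900
    (8,1) via x @ 3.2447
    (8,0) via y @ 3.5000  # hit
  → r_3 = 3.5000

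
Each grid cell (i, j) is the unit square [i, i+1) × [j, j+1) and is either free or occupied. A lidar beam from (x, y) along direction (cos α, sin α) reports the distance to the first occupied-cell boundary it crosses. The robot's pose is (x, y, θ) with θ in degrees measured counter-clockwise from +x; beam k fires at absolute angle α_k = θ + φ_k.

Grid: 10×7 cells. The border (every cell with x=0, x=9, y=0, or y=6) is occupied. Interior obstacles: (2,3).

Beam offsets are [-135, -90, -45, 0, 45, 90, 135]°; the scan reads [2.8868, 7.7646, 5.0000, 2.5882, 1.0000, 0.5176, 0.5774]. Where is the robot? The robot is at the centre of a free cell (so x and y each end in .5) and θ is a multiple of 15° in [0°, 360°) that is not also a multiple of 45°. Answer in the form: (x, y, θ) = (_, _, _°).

(x, y, θ) = (8.5, 3.5, 255°)

Enumerate (i+0.5, j+0.5, θ) over the 39 free cells and 16 admissible headings. For each, cast all 7 beams and compare to the given ranges.
  (4.5, 2.5, 150°): beam 1 = 4.6587 ≠ 2.8868 ✗
  (8.5, 2.5, 345°): beam 1 = 3.0000 ≠ 2.8868 ✗
  (3.5, 3.5, 255°): beam 2 = 0.5176 ≠ 7.7646 ✗
  (7.5, 5.5, 60°): beam 1 = 4.6587 ≠ 2.8868 ✗
  …
  (8.5, 3.5, 255°): r_1=2.8868, r_2=7.7646, r_3=5.0000, r_4=2.5882, r_5=1.0000, r_6=0.5176, r_7=0.5774 — all match ✓
No second candidate reproduces the full scan.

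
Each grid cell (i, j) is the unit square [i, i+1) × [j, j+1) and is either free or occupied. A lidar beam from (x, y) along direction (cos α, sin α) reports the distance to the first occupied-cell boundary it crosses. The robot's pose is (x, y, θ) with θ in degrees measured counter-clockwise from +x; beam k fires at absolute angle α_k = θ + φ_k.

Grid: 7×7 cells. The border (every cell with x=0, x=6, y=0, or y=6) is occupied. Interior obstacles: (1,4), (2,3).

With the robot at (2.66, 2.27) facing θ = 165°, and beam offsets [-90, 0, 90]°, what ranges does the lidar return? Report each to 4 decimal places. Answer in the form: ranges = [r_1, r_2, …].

ranges = [0.7558, 1.7186, 1.3148]

beam 1: φ=-90°, α=75°
  dir = (cos 75°, sin 75°) = (0.2588, 0.9659); from cell (2,2)
  next x-line at t=1.3137, next y-line at t=0.7558; Δt_x=3.8637, Δt_y=1.0353
    y: enter (2,3) at t=0.7558 ← occupied
  → r_1 = 0.7558
beam 2: φ=0°, α=165°
  dir = (cos 165°, sin 165°) = (-0.9659, 0.2588); from cell (2,2)
  next x-line at t=0.6833, next y-line at t=2.8205; Δt_x=1.0353, Δt_y=3.8637
    x: enter (1,2) at t=0.6833
    x: enter (0,2) at t=1.7186 ← occupied
  → r_2 = 1.7186
beam 3: φ=90°, α=255°
  dir = (cos 255°, sin 255°) = (-0.2588, -0.9659); from cell (2,2)
  next x-line at t=2.5500, next y-line at t=0.2795; Δt_x=3.8637, Δt_y=1.0353
    y: enter (2,1) at t=0.2795
    y: enter (2,0) at t=1.3148 ← occupied
  → r_3 = 1.3148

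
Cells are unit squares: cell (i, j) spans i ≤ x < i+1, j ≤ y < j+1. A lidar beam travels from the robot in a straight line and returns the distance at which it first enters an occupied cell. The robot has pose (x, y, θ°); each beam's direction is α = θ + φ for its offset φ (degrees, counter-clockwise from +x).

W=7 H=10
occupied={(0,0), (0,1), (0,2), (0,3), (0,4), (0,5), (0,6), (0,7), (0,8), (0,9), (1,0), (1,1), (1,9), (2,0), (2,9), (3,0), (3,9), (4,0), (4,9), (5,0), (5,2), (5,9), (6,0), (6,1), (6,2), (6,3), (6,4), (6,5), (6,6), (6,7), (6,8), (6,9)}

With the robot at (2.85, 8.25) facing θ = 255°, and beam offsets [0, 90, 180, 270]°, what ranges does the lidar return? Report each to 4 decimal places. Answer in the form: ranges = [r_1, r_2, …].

ranges = [6.4705, 3.2611, 0.7765, 1.9153]

beam 1: φ=0°, α=255°
  cosα=-0.2588 sinα=-0.9659 | (2,8) | tMaxX 3.2841 tMaxY 0.2588 | tΔX 3.8637 tΔY 1.0353
    t=0.2588 [y] (2,7)
    t=1.2941 [y] (2,6)
    t=2.3294 [y] (2,5)
    t=3.2841 [x] (1,5)
    t=3.3646 [y] (1,4)
    t=4.3999 [y] (1,3)
    t=5.4352 [y] (1,2)
    t=6.4705 [y] (1,1) — stop
  → r_1 = 6.4705
beam 2: φ=90°, α=345°
  cosα=0.9659 sinα=-0.2588 | (2,8) | tMaxX 0.1553 tMaxY 0.9659 | tΔX 1.0353 tΔY 3.8637
    t=0.1553 [x] (3,8)
    t=0.9659 [y] (3,7)
    t=1.1906 [x] (4,7)
    t=2.2258 [x] (5,7)
    t=3.2611 [x] (6,7) — stop
  → r_2 = 3.2611
beam 3: φ=180°, α=75°
  cosα=0.2588 sinα=0.9659 | (2,8) | tMaxX 0.5796 tMaxY 0.7765 | tΔX 3.8637 tΔY 1.0353
    t=0.5796 [x] (3,8)
    t=0.7765 [y] (3,9) — stop
  → r_3 = 0.7765
beam 4: φ=270°, α=165°
  cosα=-0.9659 sinα=0.2588 | (2,8) | tMaxX 0.8800 tMaxY 2.8978 | tΔX 1.0353 tΔY 3.8637
    t=0.8800 [x] (1,8)
    t=1.9153 [x] (0,8) — stop
  → r_4 = 1.9153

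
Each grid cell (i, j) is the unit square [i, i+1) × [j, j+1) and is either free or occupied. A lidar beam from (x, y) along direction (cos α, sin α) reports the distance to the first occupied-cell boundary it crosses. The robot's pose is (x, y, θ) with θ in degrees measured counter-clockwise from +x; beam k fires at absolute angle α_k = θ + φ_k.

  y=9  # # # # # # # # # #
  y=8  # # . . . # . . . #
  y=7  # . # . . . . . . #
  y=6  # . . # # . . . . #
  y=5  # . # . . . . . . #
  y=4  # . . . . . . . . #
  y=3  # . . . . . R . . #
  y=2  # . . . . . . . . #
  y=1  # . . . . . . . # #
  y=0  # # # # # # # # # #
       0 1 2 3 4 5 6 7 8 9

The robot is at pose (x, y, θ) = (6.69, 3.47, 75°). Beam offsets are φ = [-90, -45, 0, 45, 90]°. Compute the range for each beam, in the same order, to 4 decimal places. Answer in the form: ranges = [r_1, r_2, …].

beam 1: φ=-90°, α=345°
  dir = (cos 345°, sin 345°) = (0.9659, -0.2588); from cell (6,3)
  next x-line at t=0.3209, next y-line at t=1.8159; Δt_x=1.0353, Δt_y=3.8637
    x: enter (7,3) at t=0.3209
    x: enter (8,3) at t=1.3562
    y: enter (8,2) at t=1.8159
    x: enter (9,2) at t=2.3915 ← occupied
  → r_1 = 2.3915
beam 2: φ=-45°, α=30°
  dir = (cos 30°, sin 30°) = (0.8660, 0.5000); from cell (6,3)
  next x-line at t=0.3580, next y-line at t=1.0600; Δt_x=1.1547, Δt_y=2.0000
    x: enter (7,3) at t=0.3580
    y: enter (7,4) at t=1.0600
    x: enter (8,4) at t=1.5127
    x: enter (9,4) at t=2.6674 ← occupied
  → r_2 = 2.6674
beam 3: φ=0°, α=75°
  dir = (cos 75°, sin 75°) = (0.2588, 0.9659); from cell (6,3)
  next x-line at t=1.1977, next y-line at t=0.5487; Δt_x=3.8637, Δt_y=1.0353
    y: enter (6,4) at t=0.5487
    x: enter (7,4) at t=1.1977
    y: enter (7,5) at t=1.5840
    y: enter (7,6) at t=2.6192
    y: enter (7,7) at t=3.6545
    y: enter (7,8) at t=4.6898
    x: enter (8,8) at t=5.0615
    y: enter (8,9) at t=5.7251 ← occupied
  → r_3 = 5.7251
beam 4: φ=45°, α=120°
  dir = (cos 120°, sin 120°) = (-0.5000, 0.8660); from cell (6,3)
  next x-line at t=1.3800, next y-line at t=0.6120; Δt_x=2.0000, Δt_y=1.1547
    y: enter (6,4) at t=0.6120
    x: enter (5,4) at t=1.3800
    y: enter (5,5) at t=1.7667
    y: enter (5,6) at t=2.9214
    x: enter (4,6) at t=3.3800 ← occupied
  → r_4 = 3.3800
beam 5: φ=90°, α=165°
  dir = (cos 165°, sin 165°) = (-0.9659, 0.2588); from cell (6,3)
  next x-line at t=0.7143, next y-line at t=2.0478; Δt_x=1.0353, Δt_y=3.8637
    x: enter (5,3) at t=0.7143
    x: enter (4,3) at t=1.7496
    y: enter (4,4) at t=2.0478
    x: enter (3,4) at t=2.7849
    x: enter (2,4) at t=3.8202
    x: enter (1,4) at t=4.8554
    x: enter (0,4) at t=5.8907 ← occupied
  → r_5 = 5.8907

ranges = [2.3915, 2.6674, 5.7251, 3.3800, 5.8907]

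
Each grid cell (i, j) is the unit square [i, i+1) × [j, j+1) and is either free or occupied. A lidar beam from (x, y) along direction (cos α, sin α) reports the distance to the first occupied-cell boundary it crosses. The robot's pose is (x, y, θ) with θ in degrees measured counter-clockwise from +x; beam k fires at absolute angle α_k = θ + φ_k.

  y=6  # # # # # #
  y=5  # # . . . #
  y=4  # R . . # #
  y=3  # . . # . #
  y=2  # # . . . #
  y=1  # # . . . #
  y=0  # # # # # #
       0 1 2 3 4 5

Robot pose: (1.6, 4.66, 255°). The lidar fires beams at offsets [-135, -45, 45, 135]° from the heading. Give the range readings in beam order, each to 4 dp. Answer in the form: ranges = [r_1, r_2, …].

ranges = [0.3926, 0.6928, 4.2262, 2.6800]

beam 1: φ=-135°, α=120°
  d=(-0.5000,0.8660)  start (1,4)  tX=1.2000 tY=0.3926  stride 1/|dx|=2.0000 1/|dy|=1.1547
    cross y-line → (1,5), t=0.3926 (wall)
  → r_1 = 0.3926
beam 2: φ=-45°, α=210°
  d=(-0.8660,-0.5000)  start (1,4)  tX=0.6928 tY=1.3200  stride 1/|dx|=1.1547 1/|dy|=2.0000
    cross x-line → (0,4), t=0.6928 (wall)
  → r_2 = 0.6928
beam 3: φ=45°, α=300°
  d=(0.5000,-0.8660)  start (1,4)  tX=0.8000 tY=0.7621  stride 1/|dx|=2.0000 1/|dy|=1.1547
    cross y-line → (1,3), t=0.7621
    cross x-line → (2,3), t=0.8000
    cross y-line → (2,2), t=1.9168
    cross x-line → (3,2), t=2.8000
    cross y-line → (3,1), t=3.0715
    cross y-line → (3,0), t=4.2262 (wall)
  → r_3 = 4.2262
beam 4: φ=135°, α=30°
  d=(0.8660,0.5000)  start (1,4)  tX=0.4619 tY=0.6800  stride 1/|dx|=1.1547 1/|dy|=2.0000
    cross x-line → (2,4), t=0.4619
    cross y-line → (2,5), t=0.6800
    cross x-line → (3,5), t=1.6166
    cross y-line → (3,6), t=2.6800 (wall)
  → r_4 = 2.6800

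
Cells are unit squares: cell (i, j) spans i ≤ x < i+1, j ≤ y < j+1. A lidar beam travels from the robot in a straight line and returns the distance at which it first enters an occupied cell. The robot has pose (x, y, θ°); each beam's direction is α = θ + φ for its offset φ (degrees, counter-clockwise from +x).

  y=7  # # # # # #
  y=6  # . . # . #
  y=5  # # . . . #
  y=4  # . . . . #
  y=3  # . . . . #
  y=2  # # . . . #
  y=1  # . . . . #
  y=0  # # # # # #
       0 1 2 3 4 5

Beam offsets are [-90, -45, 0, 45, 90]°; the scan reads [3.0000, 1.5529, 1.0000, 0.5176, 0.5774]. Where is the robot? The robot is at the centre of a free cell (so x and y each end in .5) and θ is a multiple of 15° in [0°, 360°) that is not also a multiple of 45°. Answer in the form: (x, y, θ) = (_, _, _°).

(x, y, θ) = (4.5, 2.5, 300°)

Enumerate (i+0.5, j+0.5, θ) over the 21 free cells and 16 admissible headings. For each, cast all 5 beams and compare to the given ranges.
  (4.5, 2.5, 210°): beam 1 = 5.1962 ≠ 3.0000 ✗
  (3.5, 1.5, 30°): beam 1 = 0.5774 ≠ 3.0000 ✗
  (2.5, 3.5, 105°): beam 1 = 2.5882 ≠ 3.0000 ✗
  …
  (4.5, 2.5, 300°): r_1=3.0000, r_2=1.5529, r_3=1.0000, r_4=0.5176, r_5=0.5774 — all match ✓
Only this pose fits every beam.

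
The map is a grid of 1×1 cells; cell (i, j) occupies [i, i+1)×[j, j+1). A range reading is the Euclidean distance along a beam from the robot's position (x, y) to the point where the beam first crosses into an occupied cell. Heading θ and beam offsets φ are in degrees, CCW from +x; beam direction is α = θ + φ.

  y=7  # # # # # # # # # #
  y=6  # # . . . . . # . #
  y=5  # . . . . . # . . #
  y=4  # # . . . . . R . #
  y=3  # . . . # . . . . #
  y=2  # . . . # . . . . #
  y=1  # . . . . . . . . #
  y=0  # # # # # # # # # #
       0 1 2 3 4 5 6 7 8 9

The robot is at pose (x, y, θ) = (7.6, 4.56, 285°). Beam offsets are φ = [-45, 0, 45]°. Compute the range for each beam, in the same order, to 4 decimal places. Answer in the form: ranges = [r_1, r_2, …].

beam 1: φ=-45°, α=240°
  direction (-0.5000, -0.8660); cell (7,4); t to first gridline: x 1.2000, y 0.6466 (then +2.0000 / +1.1547)
    (7,3) via y @ 0.6466
    (6,3) via x @ 1.2000
    (6,2) via y @ 1.8013
    (6,1) via y @ 2.9560
    (5,1) via x @ 3.2000
    (5,0) via y @ 4.1107  # hit
  → r_1 = 4.1107
beam 2: φ=0°, α=285°
  direction (0.2588, -0.9659); cell (7,4); t to first gridline: x 1.5455, y 0.5798 (then +3.8637 / +1.0353)
    (7,3) via y @ 0.5798
    (8,3) via x @ 1.5455
    (8,2) via y @ 1.6150
    (8,1) via y @ 2.6503
    (8,0) via y @ 3.6856  # hit
  → r_2 = 3.6856
beam 3: φ=45°, α=330°
  direction (0.8660, -0.5000); cell (7,4); t to first gridline: x 0.4619, y 1.1200 (then +1.1547 / +2.0000)
    (8,4) via x @ 0.4619
    (8,3) via y @ 1.1200
    (9,3) via x @ 1.6166  # hit
  → r_3 = 1.6166

ranges = [4.1107, 3.6856, 1.6166]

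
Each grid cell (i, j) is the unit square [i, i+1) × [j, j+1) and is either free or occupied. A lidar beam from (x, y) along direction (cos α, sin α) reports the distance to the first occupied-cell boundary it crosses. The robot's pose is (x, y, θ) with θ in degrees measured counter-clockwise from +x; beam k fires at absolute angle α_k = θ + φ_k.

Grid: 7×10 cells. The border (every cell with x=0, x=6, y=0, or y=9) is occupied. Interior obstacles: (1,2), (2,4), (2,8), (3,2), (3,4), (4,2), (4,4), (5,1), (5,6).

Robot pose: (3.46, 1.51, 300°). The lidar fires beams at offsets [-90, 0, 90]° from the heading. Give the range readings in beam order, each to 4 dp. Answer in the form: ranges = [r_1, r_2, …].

ranges = [1.0200, 0.5889, 0.9800]

beam 1: φ=-90°, α=210°
  dir = (cos 210°, sin 210°) = (-0.8660, -0.5000); from cell (3,1)
  next x-line at t=0.5312, next y-line at t=1.0200; Δt_x=1.1547, Δt_y=2.0000
    x: enter (2,1) at t=0.5312
    y: enter (2,0) at t=1.0200 ← occupied
  → r_1 = 1.0200
beam 2: φ=0°, α=300°
  dir = (cos 300°, sin 300°) = (0.5000, -0.8660); from cell (3,1)
  next x-line at t=1.0800, next y-line at t=0.5889; Δt_x=2.0000, Δt_y=1.1547
    y: enter (3,0) at t=0.5889 ← occupied
  → r_2 = 0.5889
beam 3: φ=90°, α=30°
  dir = (cos 30°, sin 30°) = (0.8660, 0.5000); from cell (3,1)
  next x-line at t=0.6235, next y-line at t=0.9800; Δt_x=1.1547, Δt_y=2.0000
    x: enter (4,1) at t=0.6235
    y: enter (4,2) at t=0.9800 ← occupied
  → r_3 = 0.9800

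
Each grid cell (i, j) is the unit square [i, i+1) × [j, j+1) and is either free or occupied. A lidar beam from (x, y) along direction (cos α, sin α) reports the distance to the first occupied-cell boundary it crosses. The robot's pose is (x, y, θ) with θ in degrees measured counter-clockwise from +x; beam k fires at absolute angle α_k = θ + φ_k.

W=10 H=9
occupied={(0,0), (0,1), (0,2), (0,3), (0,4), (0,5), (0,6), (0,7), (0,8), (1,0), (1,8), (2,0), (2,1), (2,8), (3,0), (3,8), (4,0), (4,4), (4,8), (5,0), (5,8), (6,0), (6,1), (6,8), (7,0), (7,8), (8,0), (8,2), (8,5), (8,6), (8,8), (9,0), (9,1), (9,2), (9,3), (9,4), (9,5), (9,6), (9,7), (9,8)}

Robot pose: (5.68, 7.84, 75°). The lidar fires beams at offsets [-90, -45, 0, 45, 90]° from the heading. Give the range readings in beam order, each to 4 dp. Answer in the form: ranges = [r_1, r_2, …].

ranges = [3.2455, 0.3200, 0.1656, 0.1848, 0.6182]

beam 1: φ=-90°, α=345°
  d=(0.9659,-0.2588)  start (5,7)  tX=0.3313 tY=3.2455  stride 1/|dx|=1.0353 1/|dy|=3.8637
    cross x-line → (6,7), t=0.3313
    cross x-line → (7,7), t=1.3666
    cross x-line → (8,7), t=2.4018
    cross y-line → (8,6), t=3.2455 (wall)
  → r_1 = 3.2455
beam 2: φ=-45°, α=30°
  d=(0.8660,0.5000)  start (5,7)  tX=0.3695 tY=0.3200  stride 1/|dx|=1.1547 1/|dy|=2.0000
    cross y-line → (5,8), t=0.3200 (wall)
  → r_2 = 0.3200
beam 3: φ=0°, α=75°
  d=(0.2588,0.9659)  start (5,7)  tX=1.2364 tY=0.1656  stride 1/|dx|=3.8637 1/|dy|=1.0353
    cross y-line → (5,8), t=0.1656 (wall)
  → r_3 = 0.1656
beam 4: φ=45°, α=120°
  d=(-0.5000,0.8660)  start (5,7)  tX=1.3600 tY=0.1848  stride 1/|dx|=2.0000 1/|dy|=1.1547
    cross y-line → (5,8), t=0.1848 (wall)
  → r_4 = 0.1848
beam 5: φ=90°, α=165°
  d=(-0.9659,0.2588)  start (5,7)  tX=0.7040 tY=0.6182  stride 1/|dx|=1.0353 1/|dy|=3.8637
    cross y-line → (5,8), t=0.6182 (wall)
  → r_5 = 0.6182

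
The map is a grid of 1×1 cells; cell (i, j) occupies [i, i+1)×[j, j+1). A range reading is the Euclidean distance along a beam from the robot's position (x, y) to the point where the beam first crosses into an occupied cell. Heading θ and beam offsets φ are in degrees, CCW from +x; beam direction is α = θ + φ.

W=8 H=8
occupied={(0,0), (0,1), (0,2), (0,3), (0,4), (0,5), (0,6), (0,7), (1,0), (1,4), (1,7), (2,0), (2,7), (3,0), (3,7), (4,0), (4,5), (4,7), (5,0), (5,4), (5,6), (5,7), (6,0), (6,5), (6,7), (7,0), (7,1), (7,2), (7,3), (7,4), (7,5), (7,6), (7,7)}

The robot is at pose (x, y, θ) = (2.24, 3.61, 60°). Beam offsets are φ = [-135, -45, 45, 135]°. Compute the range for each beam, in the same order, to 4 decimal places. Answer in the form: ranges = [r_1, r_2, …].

beam 1: φ=-135°, α=285°
  dir = (cos 285°, sin 285°) = (0.2588, -0.9659); from cell (2,3)
  next x-line at t=2.9364, next y-line at t=0.6315; Δt_x=3.8637, Δt_y=1.0353
    y: enter (2,2) at t=0.6315
    y: enter (2,1) at t=1.6668
    y: enter (2,0) at t=2.7021 ← occupied
  → r_1 = 2.7021
beam 2: φ=-45°, α=15°
  dir = (cos 15°, sin 15°) = (0.9659, 0.2588); from cell (2,3)
  next x-line at t=0.7868, next y-line at t=1.5068; Δt_x=1.0353, Δt_y=3.8637
    x: enter (3,3) at t=0.7868
    y: enter (3,4) at t=1.5068
    x: enter (4,4) at t=1.8221
    x: enter (5,4) at t=2.8574 ← occupied
  → r_2 = 2.8574
beam 3: φ=45°, α=105°
  dir = (cos 105°, sin 105°) = (-0.2588, 0.9659); from cell (2,3)
  next x-line at t=0.9273, next y-line at t=0.4038; Δt_x=3.8637, Δt_y=1.0353
    y: enter (2,4) at t=0.4038
    x: enter (1,4) at t=0.9273 ← occupied
  → r_3 = 0.9273
beam 4: φ=135°, α=195°
  dir = (cos 195°, sin 195°) = (-0.9659, -0.2588); from cell (2,3)
  next x-line at t=0.2485, next y-line at t=2.3569; Δt_x=1.0353, Δt_y=3.8637
    x: enter (1,3) at t=0.2485
    x: enter (0,3) at t=1.2837 ← occupied
  → r_4 = 1.2837

ranges = [2.7021, 2.8574, 0.9273, 1.2837]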